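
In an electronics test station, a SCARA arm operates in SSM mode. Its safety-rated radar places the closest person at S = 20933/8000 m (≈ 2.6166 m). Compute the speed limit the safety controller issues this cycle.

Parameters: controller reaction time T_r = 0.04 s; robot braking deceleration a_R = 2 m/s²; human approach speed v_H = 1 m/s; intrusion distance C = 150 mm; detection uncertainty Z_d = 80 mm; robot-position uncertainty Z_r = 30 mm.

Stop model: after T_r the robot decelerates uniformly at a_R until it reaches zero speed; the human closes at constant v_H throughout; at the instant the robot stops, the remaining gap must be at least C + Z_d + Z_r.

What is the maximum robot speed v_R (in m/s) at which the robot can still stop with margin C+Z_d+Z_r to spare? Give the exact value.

at the boundary: (1/4)·v² + (27/50)·v + (-18533/8000) = 0
  disc = (27/50)² − 4·(1/4)·(-18533/8000) = 104329/40000 ; √disc = 323/200
  v_R = (−(27/50) + 323/200) / (2·(1/4)) = 43/20 m/s
check:
stop time T_s = (43/20)/2 = 1.0750 s
robot covers v_R·T_r = 2.1500·0.0400 = 0.0860 m before braking
robot covers 2.1500·1.0750 − ½·2.0000·1.0750² = 1.1556 m while stopping
person approaches 1.0000·(0.0400+1.0750) = 1.1150 m
C+Z_d+Z_r = 0.1500+0.0800+0.0300 = 0.2600 m
sum ≈ 0.0860+1.1556+1.1150+0.2600 ≈ 2.6166 m = S ✓

v_R_max = 43/20 m/s = 2.1500 m/s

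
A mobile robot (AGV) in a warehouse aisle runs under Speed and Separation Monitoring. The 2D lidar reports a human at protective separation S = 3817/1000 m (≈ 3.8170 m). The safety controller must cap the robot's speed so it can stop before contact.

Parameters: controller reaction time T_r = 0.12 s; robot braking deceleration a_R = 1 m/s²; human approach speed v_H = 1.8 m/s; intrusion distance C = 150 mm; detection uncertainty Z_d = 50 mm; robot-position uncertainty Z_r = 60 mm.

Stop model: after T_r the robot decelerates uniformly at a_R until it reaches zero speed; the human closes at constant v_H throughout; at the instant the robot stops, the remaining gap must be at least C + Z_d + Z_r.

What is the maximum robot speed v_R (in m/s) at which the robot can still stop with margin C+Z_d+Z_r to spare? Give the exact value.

at the boundary: (1/2)·v² + (48/25)·v + (-3341/1000) = 0
  disc = (48/25)² − 4·(1/2)·(-3341/1000) = 25921/2500 ; √disc = 161/50
  v_R = (−(48/25) + 161/50) / (2·(1/2)) = 13/10 m/s
check:
T_s = v_R/a_R = (13/10)/1 = 1.3000 s
reaction-phase robot travel = 1.3000·0.1200 = 0.1560 m
braking distance = 1.3000²/(2·1.0000) = 0.8450 m
human closes 1.8000·1.4200 = 2.5560 m
margins: 0.1500+0.0500+0.0600 = 0.2600 m
sum ≈ 0.1560+0.8450+2.5560+0.2600 ≈ 3.8170 m = S ✓

v_R_max = 13/10 m/s = 1.3000 m/s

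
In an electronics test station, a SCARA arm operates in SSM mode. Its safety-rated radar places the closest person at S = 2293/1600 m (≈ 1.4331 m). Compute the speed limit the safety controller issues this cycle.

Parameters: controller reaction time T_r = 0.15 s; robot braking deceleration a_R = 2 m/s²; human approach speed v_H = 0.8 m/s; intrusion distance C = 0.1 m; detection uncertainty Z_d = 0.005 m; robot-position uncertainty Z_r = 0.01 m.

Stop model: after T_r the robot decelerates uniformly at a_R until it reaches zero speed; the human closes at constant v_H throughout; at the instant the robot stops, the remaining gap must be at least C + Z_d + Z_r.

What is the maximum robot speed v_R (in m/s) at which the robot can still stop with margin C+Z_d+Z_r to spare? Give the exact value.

v_R_max = 27/20 m/s = 1.3500 m/s

collect terms ⇒ (1/4)·v_R² + (11/20)·v_R + (-1917/1600) = 0
  disc = (11/20)² − 4·(1/4)·(-1917/1600) = 2401/1600 ; √disc = 49/40
  v_R = (−(11/20) + 49/40) / (2·(1/4)) = 27/20 m/s
check:
braking lasts T_s = (27/20)/2 = 0.6750 s
robot in T_r: 1.3500·0.1500 = 0.2025 m
braking distance = 1.3500²/(2·2.0000) = 0.4556 m
person approaches 0.8000·(0.1500+0.6750) = 0.6600 m
margins: 0.1000+0.0050+0.0100 = 0.1150 m
sum ≈ 0.2025+0.4556+0.6600+0.1150 ≈ 1.4331 m = S ✓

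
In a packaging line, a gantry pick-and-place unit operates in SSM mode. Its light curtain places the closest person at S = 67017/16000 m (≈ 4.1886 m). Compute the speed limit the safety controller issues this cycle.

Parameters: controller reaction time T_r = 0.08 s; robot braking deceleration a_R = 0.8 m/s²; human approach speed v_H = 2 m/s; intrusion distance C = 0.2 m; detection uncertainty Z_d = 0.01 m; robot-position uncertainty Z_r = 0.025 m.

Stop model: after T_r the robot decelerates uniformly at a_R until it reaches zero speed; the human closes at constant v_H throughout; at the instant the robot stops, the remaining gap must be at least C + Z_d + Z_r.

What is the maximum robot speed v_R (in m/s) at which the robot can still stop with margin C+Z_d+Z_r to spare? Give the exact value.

at the boundary: (5/8)·v² + (129/50)·v + (-60697/16000) = 0
  disc = (129/50)² − 4·(5/8)·(-60697/16000) = 2582449/160000 ; √disc = 1607/400
  v_R = (−(129/50) + 1607/400) / (2·(5/8)) = 23/20 m/s
check:
braking lasts T_s = (23/20)/(4/5) = 1.4375 s
robot in T_r: 1.1500·0.0800 = 0.0920 m
robot under decel: 1.1500²/(2·0.8000) = 0.8266 m
human over T_r+T_s: 2.0000·(0.0800+1.4375) = 3.0350 m
residual clearance needed = 0.2000+0.0100+0.0250 = 0.2350 m
sum ≈ 0.0920+0.8266+3.0350+0.2350 ≈ 4.1886 m = S ✓

v_R_max = 23/20 m/s = 1.1500 m/s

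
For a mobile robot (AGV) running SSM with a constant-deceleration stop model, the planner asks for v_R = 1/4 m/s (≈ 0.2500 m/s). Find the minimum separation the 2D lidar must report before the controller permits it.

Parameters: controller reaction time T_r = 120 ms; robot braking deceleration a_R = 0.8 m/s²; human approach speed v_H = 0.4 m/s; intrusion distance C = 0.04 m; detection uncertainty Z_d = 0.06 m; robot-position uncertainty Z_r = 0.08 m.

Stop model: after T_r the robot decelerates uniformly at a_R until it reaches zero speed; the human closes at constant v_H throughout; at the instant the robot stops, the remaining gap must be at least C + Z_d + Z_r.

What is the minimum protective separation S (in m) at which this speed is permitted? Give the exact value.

S_min = 6753/16000 m = 0.4221 m

braking lasts T_s = (1/4)/(4/5) = 0.3125 s
reaction-phase robot travel = 0.2500·0.1200 = 0.0300 m
robot covers 0.2500·0.3125 − ½·0.8000·0.3125² = 0.0391 m while stopping
human closes 0.4000·0.4325 = 0.1730 m
residual clearance needed = 0.0400+0.0600+0.0800 = 0.1800 m
S_min ≈ 0.0300+0.0391+0.1730+0.1800  ⇒  S_min = 6753/16000 m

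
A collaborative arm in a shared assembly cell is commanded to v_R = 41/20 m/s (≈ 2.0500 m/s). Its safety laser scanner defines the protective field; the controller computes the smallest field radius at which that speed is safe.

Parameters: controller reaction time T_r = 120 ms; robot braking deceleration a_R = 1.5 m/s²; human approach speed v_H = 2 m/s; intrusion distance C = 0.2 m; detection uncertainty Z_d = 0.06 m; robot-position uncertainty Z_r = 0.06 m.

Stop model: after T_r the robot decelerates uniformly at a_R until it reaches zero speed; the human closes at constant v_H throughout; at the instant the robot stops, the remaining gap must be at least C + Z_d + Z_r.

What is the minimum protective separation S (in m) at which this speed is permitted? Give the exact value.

braking lasts T_s = (41/20)/(3/2) = 1.3667 s
robot in T_r: 2.0500·0.1200 = 0.2460 m
robot under decel: 2.0500²/(2·1.5000) = 1.4008 m
human closes 2.0000·1.4867 = 2.9733 m
margins: 0.2000+0.0600+0.0600 = 0.3200 m
S_min ≈ 0.2460+1.4008+2.9733+0.3200  ⇒  S_min = 29641/6000 m

S_min = 29641/6000 m = 4.9402 m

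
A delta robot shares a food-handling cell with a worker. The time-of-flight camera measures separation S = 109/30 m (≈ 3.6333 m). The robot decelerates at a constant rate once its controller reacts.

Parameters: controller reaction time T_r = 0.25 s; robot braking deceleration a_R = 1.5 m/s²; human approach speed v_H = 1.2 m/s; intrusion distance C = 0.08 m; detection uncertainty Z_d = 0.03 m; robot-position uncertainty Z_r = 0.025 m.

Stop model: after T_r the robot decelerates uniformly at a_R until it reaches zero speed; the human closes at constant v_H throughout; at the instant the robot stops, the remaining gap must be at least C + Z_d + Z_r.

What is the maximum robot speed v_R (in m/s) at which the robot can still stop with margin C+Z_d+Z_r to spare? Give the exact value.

v_R_max = 19/10 m/s = 1.9000 m/s

at the boundary: (1/3)·v² + (21/20)·v + (-1919/600) = 0
  disc = (21/20)² − 4·(1/3)·(-1919/600) = 19321/3600 ; √disc = 139/60
  v_R = (−(21/20) + 139/60) / (2·(1/3)) = 19/10 m/s
check:
T_s = v_R/a_R = (19/10)/(3/2) = 1.2667 s
robot covers v_R·T_r = 1.9000·0.2500 = 0.4750 m before braking
robot under decel: 1.9000²/(2·1.5000) = 1.2033 m
human over T_r+T_s: 1.2000·(0.2500+1.2667) = 1.8200 m
margins: 0.0800+0.0300+0.0250 = 0.1350 m
sum ≈ 0.4750+1.2033+1.8200+0.1350 ≈ 3.6333 m = S ✓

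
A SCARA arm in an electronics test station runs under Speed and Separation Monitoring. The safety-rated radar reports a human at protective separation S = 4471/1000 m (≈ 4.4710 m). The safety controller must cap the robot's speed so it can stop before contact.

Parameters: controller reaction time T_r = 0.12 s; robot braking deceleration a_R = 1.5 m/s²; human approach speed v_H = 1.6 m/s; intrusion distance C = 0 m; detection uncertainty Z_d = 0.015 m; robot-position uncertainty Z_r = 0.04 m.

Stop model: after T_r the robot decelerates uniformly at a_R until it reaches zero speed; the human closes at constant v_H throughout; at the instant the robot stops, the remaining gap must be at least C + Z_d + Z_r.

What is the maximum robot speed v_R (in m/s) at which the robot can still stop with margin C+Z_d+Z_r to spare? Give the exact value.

quadratic (1/3)·v² + (89/75)·v + (-528/125) = 0
  disc = (89/75)² − 4·(1/3)·(-528/125) = 39601/5625 ; √disc = 199/75
  v_R = (−(89/75) + 199/75) / (2·(1/3)) = 11/5 m/s
check:
braking lasts T_s = (11/5)/(3/2) = 1.4667 s
robot in T_r: 2.2000·0.1200 = 0.2640 m
robot under decel: 2.2000²/(2·1.5000) = 1.6133 m
human closes 1.6000·1.5867 = 2.5387 m
residual clearance needed = 0.0000+0.0150+0.0400 = 0.0550 m
sum ≈ 0.2640+1.6133+2.5387+0.0550 ≈ 4.4710 m = S ✓

v_R_max = 11/5 m/s = 2.2000 m/s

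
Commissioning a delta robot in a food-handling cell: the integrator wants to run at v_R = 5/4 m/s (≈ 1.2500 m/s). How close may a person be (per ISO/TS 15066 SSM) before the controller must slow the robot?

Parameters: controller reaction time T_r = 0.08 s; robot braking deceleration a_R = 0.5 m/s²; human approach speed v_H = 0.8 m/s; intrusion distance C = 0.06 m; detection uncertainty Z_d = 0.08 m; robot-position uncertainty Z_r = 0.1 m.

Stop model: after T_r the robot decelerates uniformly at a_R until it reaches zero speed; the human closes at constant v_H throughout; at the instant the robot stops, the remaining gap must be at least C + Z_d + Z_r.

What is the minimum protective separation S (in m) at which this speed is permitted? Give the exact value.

T_s = v_R/a_R = (5/4)/(1/2) = 2.5000 s
robot in T_r: 1.2500·0.0800 = 0.1000 m
braking distance = 1.2500²/(2·0.5000) = 1.5625 m
human closes 0.8000·2.5800 = 2.0640 m
margins: 0.0600+0.0800+0.1000 = 0.2400 m
S_min ≈ 0.1000+1.5625+2.0640+0.2400  ⇒  S_min = 7933/2000 m

S_min = 7933/2000 m = 3.9665 m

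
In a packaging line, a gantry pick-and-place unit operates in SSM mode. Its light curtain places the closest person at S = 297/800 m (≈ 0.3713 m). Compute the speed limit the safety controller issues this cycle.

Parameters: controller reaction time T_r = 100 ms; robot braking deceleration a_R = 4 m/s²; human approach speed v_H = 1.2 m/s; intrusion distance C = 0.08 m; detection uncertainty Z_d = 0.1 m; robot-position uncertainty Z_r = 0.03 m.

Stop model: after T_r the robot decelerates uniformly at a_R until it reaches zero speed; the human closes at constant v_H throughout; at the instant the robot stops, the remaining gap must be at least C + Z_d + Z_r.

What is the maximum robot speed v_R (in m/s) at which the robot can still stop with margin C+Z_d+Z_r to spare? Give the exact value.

v_R_max = 1/10 m/s = 0.1000 m/s

at the boundary: (1/8)·v² + (2/5)·v + (-33/800) = 0
  disc = (2/5)² − 4·(1/8)·(-33/800) = 289/1600 ; √disc = 17/40
  v_R = (−(2/5) + 17/40) / (2·(1/8)) = 1/10 m/s
check:
stop time T_s = (1/10)/4 = 0.0250 s
reaction-phase robot travel = 0.1000·0.1000 = 0.0100 m
robot covers 0.1000·0.0250 − ½·4.0000·0.0250² = 0.0013 m while stopping
human over T_r+T_s: 1.2000·(0.1000+0.0250) = 0.1500 m
margins: 0.0800+0.1000+0.0300 = 0.2100 m
sum ≈ 0.0100+0.0013+0.1500+0.2100 ≈ 0.3713 m = S ✓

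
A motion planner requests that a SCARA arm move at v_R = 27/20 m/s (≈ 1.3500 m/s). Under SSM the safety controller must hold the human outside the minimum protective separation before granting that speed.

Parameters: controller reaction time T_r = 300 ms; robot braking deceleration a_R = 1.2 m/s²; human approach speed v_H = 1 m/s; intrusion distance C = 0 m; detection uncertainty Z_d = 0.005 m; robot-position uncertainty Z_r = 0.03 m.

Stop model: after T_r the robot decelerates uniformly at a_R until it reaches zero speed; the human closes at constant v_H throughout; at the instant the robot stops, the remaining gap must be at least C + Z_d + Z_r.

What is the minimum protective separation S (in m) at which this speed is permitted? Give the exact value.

S_min = 4199/1600 m = 2.6244 m

T_s = v_R/a_R = (27/20)/(6/5) = 1.1250 s
reaction-phase robot travel = 1.3500·0.3000 = 0.4050 m
robot under decel: 1.3500²/(2·1.2000) = 0.7594 m
human over T_r+T_s: 1.0000·(0.3000+1.1250) = 1.4250 m
C+Z_d+Z_r = 0.0000+0.0050+0.0300 = 0.0350 m
S_min ≈ 0.4050+0.7594+1.4250+0.0350  ⇒  S_min = 4199/1600 m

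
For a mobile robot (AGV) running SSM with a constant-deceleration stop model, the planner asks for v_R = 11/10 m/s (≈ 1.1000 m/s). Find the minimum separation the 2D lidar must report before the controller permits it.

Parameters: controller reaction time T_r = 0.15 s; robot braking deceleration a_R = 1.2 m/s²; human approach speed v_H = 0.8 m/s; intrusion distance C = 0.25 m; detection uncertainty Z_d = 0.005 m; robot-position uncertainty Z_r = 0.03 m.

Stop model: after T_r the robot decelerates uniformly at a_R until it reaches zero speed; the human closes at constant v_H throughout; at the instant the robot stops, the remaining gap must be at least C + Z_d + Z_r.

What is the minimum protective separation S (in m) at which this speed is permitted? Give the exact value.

T_s = v_R/a_R = (11/10)/(6/5) = 0.9167 s
robot in T_r: 1.1000·0.1500 = 0.1650 m
robot covers 1.1000·0.9167 − ½·1.2000·0.9167² = 0.5042 m while stopping
person approaches 0.8000·(0.1500+0.9167) = 0.8533 m
residual clearance needed = 0.2500+0.0050+0.0300 = 0.2850 m
S_min ≈ 0.1650+0.5042+0.8533+0.2850  ⇒  S_min = 723/400 m

S_min = 723/400 m = 1.8075 m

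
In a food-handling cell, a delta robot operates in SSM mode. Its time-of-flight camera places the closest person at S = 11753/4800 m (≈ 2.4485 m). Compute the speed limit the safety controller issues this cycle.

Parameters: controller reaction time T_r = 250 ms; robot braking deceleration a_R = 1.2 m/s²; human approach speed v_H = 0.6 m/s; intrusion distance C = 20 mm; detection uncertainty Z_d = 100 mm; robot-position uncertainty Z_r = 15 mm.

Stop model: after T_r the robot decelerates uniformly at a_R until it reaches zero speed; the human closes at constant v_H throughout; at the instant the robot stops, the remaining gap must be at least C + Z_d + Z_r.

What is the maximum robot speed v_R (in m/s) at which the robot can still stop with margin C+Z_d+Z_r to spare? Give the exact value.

v_R_max = 31/20 m/s = 1.5500 m/s

quadratic (5/12)·v² + (3/4)·v + (-2077/960) = 0
  disc = (3/4)² − 4·(5/12)·(-2077/960) = 2401/576 ; √disc = 49/24
  v_R = (−(3/4) + 49/24) / (2·(5/12)) = 31/20 m/s
check:
T_s = v_R/a_R = (31/20)/(6/5) = 1.2917 s
robot covers v_R·T_r = 1.5500·0.2500 = 0.3875 m before braking
robot under decel: 1.5500²/(2·1.2000) = 1.0010 m
person approaches 0.6000·(0.2500+1.2917) = 0.9250 m
margins: 0.0200+0.1000+0.0150 = 0.1350 m
sum ≈ 0.3875+1.0010+0.9250+0.1350 ≈ 2.4485 m = S ✓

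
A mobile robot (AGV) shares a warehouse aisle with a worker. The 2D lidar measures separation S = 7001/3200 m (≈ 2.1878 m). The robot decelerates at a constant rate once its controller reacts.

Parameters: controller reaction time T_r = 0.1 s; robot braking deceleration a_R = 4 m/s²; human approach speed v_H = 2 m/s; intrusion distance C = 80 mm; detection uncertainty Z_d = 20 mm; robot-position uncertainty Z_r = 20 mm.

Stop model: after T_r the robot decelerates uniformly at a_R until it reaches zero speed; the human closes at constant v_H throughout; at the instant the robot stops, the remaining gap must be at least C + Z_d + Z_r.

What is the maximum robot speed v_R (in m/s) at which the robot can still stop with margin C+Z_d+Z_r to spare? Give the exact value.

quadratic (1/8)·v² + (3/5)·v + (-5977/3200) = 0
  disc = (3/5)² − 4·(1/8)·(-5977/3200) = 8281/6400 ; √disc = 91/80
  v_R = (−(3/5) + 91/80) / (2·(1/8)) = 43/20 m/s
check:
braking lasts T_s = (43/20)/4 = 0.5375 s
reaction-phase robot travel = 2.1500·0.1000 = 0.2150 m
braking distance = 2.1500²/(2·4.0000) = 0.5778 m
human closes 2.0000·0.6375 = 1.2750 m
margins: 0.0800+0.0200+0.0200 = 0.1200 m
sum ≈ 0.2150+0.5778+1.2750+0.1200 ≈ 2.1878 m = S ✓

v_R_max = 43/20 m/s = 2.1500 m/s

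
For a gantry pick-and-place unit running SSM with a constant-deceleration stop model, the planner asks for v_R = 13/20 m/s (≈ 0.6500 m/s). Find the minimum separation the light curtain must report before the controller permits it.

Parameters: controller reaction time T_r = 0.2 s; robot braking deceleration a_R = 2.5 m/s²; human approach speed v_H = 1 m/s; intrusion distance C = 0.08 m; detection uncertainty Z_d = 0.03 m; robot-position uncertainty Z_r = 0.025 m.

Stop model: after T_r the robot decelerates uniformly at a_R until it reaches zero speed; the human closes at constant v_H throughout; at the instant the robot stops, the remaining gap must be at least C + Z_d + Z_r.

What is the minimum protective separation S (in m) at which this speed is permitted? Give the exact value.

S_min = 1619/2000 m = 0.8095 m

stop time T_s = (13/20)/(5/2) = 0.2600 s
robot covers v_R·T_r = 0.6500·0.2000 = 0.1300 m before braking
braking distance = 0.6500²/(2·2.5000) = 0.0845 m
human over T_r+T_s: 1.0000·(0.2000+0.2600) = 0.4600 m
C+Z_d+Z_r = 0.0800+0.0300+0.0250 = 0.1350 m
S_min ≈ 0.1300+0.0845+0.4600+0.1350  ⇒  S_min = 1619/2000 m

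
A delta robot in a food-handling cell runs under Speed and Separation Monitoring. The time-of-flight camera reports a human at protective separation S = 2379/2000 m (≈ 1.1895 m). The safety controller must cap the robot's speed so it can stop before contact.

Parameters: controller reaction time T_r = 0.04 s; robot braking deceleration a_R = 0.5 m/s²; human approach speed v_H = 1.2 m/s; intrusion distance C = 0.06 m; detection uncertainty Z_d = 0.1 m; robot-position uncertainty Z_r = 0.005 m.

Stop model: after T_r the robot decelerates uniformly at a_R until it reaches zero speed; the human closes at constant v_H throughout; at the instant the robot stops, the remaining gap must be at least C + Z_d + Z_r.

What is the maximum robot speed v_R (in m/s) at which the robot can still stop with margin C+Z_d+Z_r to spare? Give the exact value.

collect terms ⇒ (1)·v_R² + (61/25)·v_R + (-1953/2000) = 0
  disc = (61/25)² − 4·(1)·(-1953/2000) = 24649/2500 ; √disc = 157/50
  v_R = (−(61/25) + 157/50) / (2·(1)) = 7/20 m/s
check:
braking lasts T_s = (7/20)/(1/2) = 0.7000 s
robot covers v_R·T_r = 0.3500·0.0400 = 0.0140 m before braking
braking distance = 0.3500²/(2·0.5000) = 0.1225 m
human over T_r+T_s: 1.2000·(0.0400+0.7000) = 0.8880 m
residual clearance needed = 0.0600+0.1000+0.0050 = 0.1650 m
sum ≈ 0.0140+0.1225+0.8880+0.1650 ≈ 1.1895 m = S ✓

v_R_max = 7/20 m/s = 0.3500 m/s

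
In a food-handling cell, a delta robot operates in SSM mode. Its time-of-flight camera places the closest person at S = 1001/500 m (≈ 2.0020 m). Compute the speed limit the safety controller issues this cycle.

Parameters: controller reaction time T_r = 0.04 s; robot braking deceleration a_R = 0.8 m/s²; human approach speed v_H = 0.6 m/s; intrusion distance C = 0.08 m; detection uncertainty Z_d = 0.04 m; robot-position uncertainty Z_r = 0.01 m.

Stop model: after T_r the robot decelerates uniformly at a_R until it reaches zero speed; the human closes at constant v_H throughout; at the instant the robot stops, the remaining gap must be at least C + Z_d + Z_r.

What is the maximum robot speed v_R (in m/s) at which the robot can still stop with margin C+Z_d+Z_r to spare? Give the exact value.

v_R_max = 6/5 m/s = 1.2000 m/s

at the boundary: (5/8)·v² + (79/100)·v + (-231/125) = 0
  disc = (79/100)² − 4·(5/8)·(-231/125) = 52441/10000 ; √disc = 229/100
  v_R = (−(79/100) + 229/100) / (2·(5/8)) = 6/5 m/s
check:
T_s = v_R/a_R = (6/5)/(4/5) = 1.5000 s
reaction-phase robot travel = 1.2000·0.0400 = 0.0480 m
robot covers 1.2000·1.5000 − ½·0.8000·1.5000² = 0.9000 m while stopping
human over T_r+T_s: 0.6000·(0.0400+1.5000) = 0.9240 m
residual clearance needed = 0.0800+0.0400+0.0100 = 0.1300 m
sum ≈ 0.0480+0.9000+0.9240+0.1300 ≈ 2.0020 m = S ✓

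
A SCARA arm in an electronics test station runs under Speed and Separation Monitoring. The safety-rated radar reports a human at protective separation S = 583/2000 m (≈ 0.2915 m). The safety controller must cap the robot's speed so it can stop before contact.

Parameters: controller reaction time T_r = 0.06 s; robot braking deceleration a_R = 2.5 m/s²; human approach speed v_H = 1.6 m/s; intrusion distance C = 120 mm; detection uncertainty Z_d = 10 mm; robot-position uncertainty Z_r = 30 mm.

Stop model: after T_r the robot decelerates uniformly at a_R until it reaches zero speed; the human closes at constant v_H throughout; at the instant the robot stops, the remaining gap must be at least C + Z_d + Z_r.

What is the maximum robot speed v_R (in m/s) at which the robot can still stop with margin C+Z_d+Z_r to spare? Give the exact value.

v_R_max = 1/20 m/s = 0.0500 m/s

collect terms ⇒ (1/5)·v_R² + (7/10)·v_R + (-71/2000) = 0
  disc = (7/10)² − 4·(1/5)·(-71/2000) = 324/625 ; √disc = 18/25
  v_R = (−(7/10) + 18/25) / (2·(1/5)) = 1/20 m/s
check:
stop time T_s = (1/20)/(5/2) = 0.0200 s
robot covers v_R·T_r = 0.0500·0.0600 = 0.0030 m before braking
braking distance = 0.0500²/(2·2.5000) = 0.0005 m
person approaches 1.6000·(0.0600+0.0200) = 0.1280 m
residual clearance needed = 0.1200+0.0100+0.0300 = 0.1600 m
sum ≈ 0.0030+0.0005+0.1280+0.1600 ≈ 0.2915 m = S ✓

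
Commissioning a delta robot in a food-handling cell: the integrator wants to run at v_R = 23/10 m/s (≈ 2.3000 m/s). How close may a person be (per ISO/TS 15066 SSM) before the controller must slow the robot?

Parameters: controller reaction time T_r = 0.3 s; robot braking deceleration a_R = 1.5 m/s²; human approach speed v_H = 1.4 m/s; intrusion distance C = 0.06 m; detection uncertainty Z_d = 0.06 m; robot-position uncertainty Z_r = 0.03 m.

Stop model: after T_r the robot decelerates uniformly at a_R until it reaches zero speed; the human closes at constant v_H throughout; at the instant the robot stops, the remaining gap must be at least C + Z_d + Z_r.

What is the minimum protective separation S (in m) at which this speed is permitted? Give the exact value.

braking lasts T_s = (23/10)/(3/2) = 1.5333 s
robot covers v_R·T_r = 2.3000·0.3000 = 0.6900 m before braking
robot under decel: 2.3000²/(2·1.5000) = 1.7633 m
human over T_r+T_s: 1.4000·(0.3000+1.5333) = 2.5667 m
residual clearance needed = 0.0600+0.0600+0.0300 = 0.1500 m
S_min ≈ 0.6900+1.7633+2.5667+0.1500  ⇒  S_min = 517/100 m

S_min = 517/100 m = 5.1700 m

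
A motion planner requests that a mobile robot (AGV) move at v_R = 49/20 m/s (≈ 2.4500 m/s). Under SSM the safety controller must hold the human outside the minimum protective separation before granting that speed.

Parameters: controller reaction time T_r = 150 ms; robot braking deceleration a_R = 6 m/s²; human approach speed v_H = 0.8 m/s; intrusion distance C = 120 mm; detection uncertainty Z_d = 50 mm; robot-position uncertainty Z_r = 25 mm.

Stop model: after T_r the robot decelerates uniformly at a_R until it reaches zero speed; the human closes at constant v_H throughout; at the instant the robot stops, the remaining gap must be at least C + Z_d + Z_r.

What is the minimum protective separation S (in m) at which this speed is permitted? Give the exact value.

T_s = v_R/a_R = (49/20)/6 = 0.4083 s
robot covers v_R·T_r = 2.4500·0.1500 = 0.3675 m before braking
robot covers 2.4500·0.4083 − ½·6.0000·0.4083² = 0.5002 m while stopping
human over T_r+T_s: 0.8000·(0.1500+0.4083) = 0.4467 m
margins: 0.1200+0.0500+0.0250 = 0.1950 m
S_min ≈ 0.3675+0.5002+0.4467+0.1950  ⇒  S_min = 483/320 m

S_min = 483/320 m = 1.5094 m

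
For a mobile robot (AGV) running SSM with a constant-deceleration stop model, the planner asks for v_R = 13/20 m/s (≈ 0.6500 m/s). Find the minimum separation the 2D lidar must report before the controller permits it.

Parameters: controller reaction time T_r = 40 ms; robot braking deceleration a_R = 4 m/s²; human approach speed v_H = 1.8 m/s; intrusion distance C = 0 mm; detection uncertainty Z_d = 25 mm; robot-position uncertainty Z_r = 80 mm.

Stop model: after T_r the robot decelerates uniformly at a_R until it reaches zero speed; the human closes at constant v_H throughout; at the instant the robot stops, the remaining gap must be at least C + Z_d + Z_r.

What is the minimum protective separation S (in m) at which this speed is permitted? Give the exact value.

S_min = 8773/16000 m = 0.5483 m

stop time T_s = (13/20)/4 = 0.1625 s
reaction-phase robot travel = 0.6500·0.0400 = 0.0260 m
braking distance = 0.6500²/(2·4.0000) = 0.0528 m
human closes 1.8000·0.2025 = 0.3645 m
residual clearance needed = 0.0000+0.0250+0.0800 = 0.1050 m
S_min ≈ 0.0260+0.0528+0.3645+0.1050  ⇒  S_min = 8773/16000 m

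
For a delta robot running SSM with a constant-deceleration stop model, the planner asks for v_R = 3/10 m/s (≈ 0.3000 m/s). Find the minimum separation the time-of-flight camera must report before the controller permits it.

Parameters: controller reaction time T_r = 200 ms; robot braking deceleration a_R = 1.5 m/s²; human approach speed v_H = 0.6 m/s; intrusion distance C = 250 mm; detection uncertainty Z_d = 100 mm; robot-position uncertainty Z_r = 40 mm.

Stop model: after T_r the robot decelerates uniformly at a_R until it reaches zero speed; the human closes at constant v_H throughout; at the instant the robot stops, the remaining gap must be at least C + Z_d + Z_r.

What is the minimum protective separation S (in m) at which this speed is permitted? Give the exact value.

S_min = 18/25 m = 0.7200 m

T_s = v_R/a_R = (3/10)/(3/2) = 0.2000 s
robot in T_r: 0.3000·0.2000 = 0.0600 m
robot covers 0.3000·0.2000 − ½·1.5000·0.2000² = 0.0300 m while stopping
human over T_r+T_s: 0.6000·(0.2000+0.2000) = 0.2400 m
residual clearance needed = 0.2500+0.1000+0.0400 = 0.3900 m
S_min ≈ 0.0600+0.0300+0.2400+0.3900  ⇒  S_min = 18/25 m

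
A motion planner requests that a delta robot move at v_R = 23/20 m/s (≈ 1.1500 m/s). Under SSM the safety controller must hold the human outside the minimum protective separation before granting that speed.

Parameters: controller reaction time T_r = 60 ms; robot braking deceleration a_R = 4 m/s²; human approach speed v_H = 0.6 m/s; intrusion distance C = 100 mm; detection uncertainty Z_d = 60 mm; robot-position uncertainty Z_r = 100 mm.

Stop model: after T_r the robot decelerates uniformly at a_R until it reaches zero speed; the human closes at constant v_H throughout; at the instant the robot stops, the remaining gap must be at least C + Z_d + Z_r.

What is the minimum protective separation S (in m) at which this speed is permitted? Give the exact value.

S_min = 2249/3200 m = 0.7028 m

braking lasts T_s = (23/20)/4 = 0.2875 s
robot in T_r: 1.1500·0.0600 = 0.0690 m
robot covers 1.1500·0.2875 − ½·4.0000·0.2875² = 0.1653 m while stopping
human closes 0.6000·0.3475 = 0.2085 m
margins: 0.1000+0.0600+0.1000 = 0.2600 m
S_min ≈ 0.0690+0.1653+0.2085+0.2600  ⇒  S_min = 2249/3200 m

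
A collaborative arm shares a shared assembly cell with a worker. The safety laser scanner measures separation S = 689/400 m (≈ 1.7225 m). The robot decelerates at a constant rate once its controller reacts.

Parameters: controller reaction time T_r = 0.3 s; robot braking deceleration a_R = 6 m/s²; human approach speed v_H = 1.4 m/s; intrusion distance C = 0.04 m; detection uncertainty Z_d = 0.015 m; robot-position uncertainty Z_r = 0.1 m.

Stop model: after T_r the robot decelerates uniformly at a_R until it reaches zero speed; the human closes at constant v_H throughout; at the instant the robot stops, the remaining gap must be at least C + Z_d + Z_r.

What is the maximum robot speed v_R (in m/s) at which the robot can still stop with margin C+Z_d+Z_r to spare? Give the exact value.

collect terms ⇒ (1/12)·v_R² + (8/15)·v_R + (-459/400) = 0
  disc = (8/15)² − 4·(1/12)·(-459/400) = 2401/3600 ; √disc = 49/60
  v_R = (−(8/15) + 49/60) / (2·(1/12)) = 17/10 m/s
check:
braking lasts T_s = (17/10)/6 = 0.2833 s
robot covers v_R·T_r = 1.7000·0.3000 = 0.5100 m before braking
robot covers 1.7000·0.2833 − ½·6.0000·0.2833² = 0.2408 m while stopping
person approaches 1.4000·(0.3000+0.2833) = 0.8167 m
C+Z_d+Z_r = 0.0400+0.0150+0.1000 = 0.1550 m
sum ≈ 0.5100+0.2408+0.8167+0.1550 ≈ 1.7225 m = S ✓

v_R_max = 17/10 m/s = 1.7000 m/s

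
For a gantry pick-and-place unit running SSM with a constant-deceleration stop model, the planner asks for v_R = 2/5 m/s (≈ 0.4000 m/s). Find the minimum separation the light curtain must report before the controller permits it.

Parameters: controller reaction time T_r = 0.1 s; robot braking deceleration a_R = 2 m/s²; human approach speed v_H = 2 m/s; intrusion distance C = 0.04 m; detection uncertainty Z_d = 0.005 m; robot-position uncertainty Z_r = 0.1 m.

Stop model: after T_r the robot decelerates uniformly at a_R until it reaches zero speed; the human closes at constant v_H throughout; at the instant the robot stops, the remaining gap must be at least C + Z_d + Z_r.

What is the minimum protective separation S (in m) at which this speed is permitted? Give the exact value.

stop time T_s = (2/5)/2 = 0.2000 s
robot covers v_R·T_r = 0.4000·0.1000 = 0.0400 m before braking
braking distance = 0.4000²/(2·2.0000) = 0.0400 m
human closes 2.0000·0.3000 = 0.6000 m
margins: 0.0400+0.0050+0.1000 = 0.1450 m
S_min ≈ 0.0400+0.0400+0.6000+0.1450  ⇒  S_min = 33/40 m

S_min = 33/40 m = 0.8250 m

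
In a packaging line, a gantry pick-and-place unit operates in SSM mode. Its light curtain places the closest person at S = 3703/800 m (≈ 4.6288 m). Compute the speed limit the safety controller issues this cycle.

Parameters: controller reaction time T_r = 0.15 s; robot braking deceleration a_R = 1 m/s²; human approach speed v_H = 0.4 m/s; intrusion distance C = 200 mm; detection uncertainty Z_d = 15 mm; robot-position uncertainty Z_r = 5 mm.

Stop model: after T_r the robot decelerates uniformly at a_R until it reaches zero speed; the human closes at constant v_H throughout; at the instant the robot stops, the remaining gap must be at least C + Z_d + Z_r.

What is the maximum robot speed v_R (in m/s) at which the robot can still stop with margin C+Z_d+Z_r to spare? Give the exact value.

at the boundary: (1/2)·v² + (11/20)·v + (-3479/800) = 0
  disc = (11/20)² − 4·(1/2)·(-3479/800) = 9 ; √disc = 3
  v_R = (−(11/20) + 3) / (2·(1/2)) = 49/20 m/s
check:
braking lasts T_s = (49/20)/1 = 2.4500 s
robot in T_r: 2.4500·0.1500 = 0.3675 m
robot covers 2.4500·2.4500 − ½·1.0000·2.4500² = 3.0013 m while stopping
human over T_r+T_s: 0.4000·(0.1500+2.4500) = 1.0400 m
margins: 0.2000+0.0150+0.0050 = 0.2200 m
sum ≈ 0.3675+3.0013+1.0400+0.2200 ≈ 4.6288 m = S ✓

v_R_max = 49/20 m/s = 2.4500 m/s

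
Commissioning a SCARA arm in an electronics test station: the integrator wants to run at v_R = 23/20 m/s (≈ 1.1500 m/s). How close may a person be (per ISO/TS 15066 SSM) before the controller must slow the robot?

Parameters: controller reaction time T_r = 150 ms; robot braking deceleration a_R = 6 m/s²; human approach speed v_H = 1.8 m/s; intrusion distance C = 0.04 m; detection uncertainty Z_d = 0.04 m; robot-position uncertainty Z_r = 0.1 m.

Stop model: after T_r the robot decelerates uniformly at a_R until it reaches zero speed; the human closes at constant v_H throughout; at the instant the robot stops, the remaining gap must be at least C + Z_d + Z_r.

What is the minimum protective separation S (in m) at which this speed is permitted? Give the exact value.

S_min = 5173/4800 m = 1.0777 m

braking lasts T_s = (23/20)/6 = 0.1917 s
robot in T_r: 1.1500·0.1500 = 0.1725 m
robot under decel: 1.1500²/(2·6.0000) = 0.1102 m
human closes 1.8000·0.3417 = 0.6150 m
margins: 0.0400+0.0400+0.1000 = 0.1800 m
S_min ≈ 0.1725+0.1102+0.6150+0.1800  ⇒  S_min = 5173/4800 m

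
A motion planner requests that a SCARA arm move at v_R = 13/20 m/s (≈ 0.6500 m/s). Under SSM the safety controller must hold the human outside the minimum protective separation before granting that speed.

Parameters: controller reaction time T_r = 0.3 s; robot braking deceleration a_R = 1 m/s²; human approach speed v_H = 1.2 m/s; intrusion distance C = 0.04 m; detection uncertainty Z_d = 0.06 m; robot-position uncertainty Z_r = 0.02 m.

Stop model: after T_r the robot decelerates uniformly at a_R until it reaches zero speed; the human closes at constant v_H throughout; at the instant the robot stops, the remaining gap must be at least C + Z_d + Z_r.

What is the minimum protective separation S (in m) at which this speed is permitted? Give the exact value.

braking lasts T_s = (13/20)/1 = 0.6500 s
reaction-phase robot travel = 0.6500·0.3000 = 0.1950 m
braking distance = 0.6500²/(2·1.0000) = 0.2112 m
human over T_r+T_s: 1.2000·(0.3000+0.6500) = 1.1400 m
margins: 0.0400+0.0600+0.0200 = 0.1200 m
S_min ≈ 0.1950+0.2112+1.1400+0.1200  ⇒  S_min = 1333/800 m

S_min = 1333/800 m = 1.6663 m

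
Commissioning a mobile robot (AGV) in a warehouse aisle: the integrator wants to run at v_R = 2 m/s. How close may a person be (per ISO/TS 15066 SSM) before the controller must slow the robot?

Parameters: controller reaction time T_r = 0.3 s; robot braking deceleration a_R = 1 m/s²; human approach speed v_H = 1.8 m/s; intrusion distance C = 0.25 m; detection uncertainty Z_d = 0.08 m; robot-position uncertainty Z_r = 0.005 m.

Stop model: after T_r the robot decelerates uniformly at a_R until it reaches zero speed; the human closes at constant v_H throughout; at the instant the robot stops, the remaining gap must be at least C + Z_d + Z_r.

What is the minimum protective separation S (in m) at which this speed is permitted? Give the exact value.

T_s = v_R/a_R = 2/1 = 2.0000 s
robot covers v_R·T_r = 2.0000·0.3000 = 0.6000 m before braking
robot covers 2.0000·2.0000 − ½·1.0000·2.0000² = 2.0000 m while stopping
human closes 1.8000·2.3000 = 4.1400 m
margins: 0.2500+0.0800+0.0050 = 0.3350 m
S_min ≈ 0.6000+2.0000+4.1400+0.3350  ⇒  S_min = 283/40 m

S_min = 283/40 m = 7.0750 m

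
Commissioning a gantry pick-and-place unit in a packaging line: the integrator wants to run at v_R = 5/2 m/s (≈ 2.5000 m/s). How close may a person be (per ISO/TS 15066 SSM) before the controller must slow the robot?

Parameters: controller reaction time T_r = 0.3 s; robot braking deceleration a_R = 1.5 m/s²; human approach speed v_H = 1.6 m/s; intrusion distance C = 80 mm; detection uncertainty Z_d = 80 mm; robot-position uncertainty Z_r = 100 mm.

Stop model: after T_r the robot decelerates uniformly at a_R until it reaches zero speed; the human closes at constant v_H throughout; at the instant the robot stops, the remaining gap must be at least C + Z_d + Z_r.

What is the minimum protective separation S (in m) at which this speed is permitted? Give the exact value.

S_min = 156/25 m = 6.2400 m

T_s = v_R/a_R = (5/2)/(3/2) = 1.6667 s
reaction-phase robot travel = 2.5000·0.3000 = 0.7500 m
robot under decel: 2.5000²/(2·1.5000) = 2.0833 m
human over T_r+T_s: 1.6000·(0.3000+1.6667) = 3.1467 m
C+Z_d+Z_r = 0.0800+0.0800+0.1000 = 0.2600 m
S_min ≈ 0.7500+2.0833+3.1467+0.2600  ⇒  S_min = 156/25 m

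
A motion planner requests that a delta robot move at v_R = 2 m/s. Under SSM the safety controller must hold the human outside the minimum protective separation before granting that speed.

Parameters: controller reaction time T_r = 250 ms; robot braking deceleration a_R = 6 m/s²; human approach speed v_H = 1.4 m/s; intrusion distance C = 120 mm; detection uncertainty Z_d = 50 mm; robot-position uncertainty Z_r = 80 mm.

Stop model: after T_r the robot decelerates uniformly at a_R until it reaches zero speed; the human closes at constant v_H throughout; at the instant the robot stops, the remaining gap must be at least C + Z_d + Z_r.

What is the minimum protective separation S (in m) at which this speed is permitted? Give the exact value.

stop time T_s = 2/6 = 0.3333 s
reaction-phase robot travel = 2.0000·0.2500 = 0.5000 m
robot under decel: 2.0000²/(2·6.0000) = 0.3333 m
person approaches 1.4000·(0.2500+0.3333) = 0.8167 m
margins: 0.1200+0.0500+0.0800 = 0.2500 m
S_min ≈ 0.5000+0.3333+0.8167+0.2500  ⇒  S_min = 19/10 m

S_min = 19/10 m = 1.9000 m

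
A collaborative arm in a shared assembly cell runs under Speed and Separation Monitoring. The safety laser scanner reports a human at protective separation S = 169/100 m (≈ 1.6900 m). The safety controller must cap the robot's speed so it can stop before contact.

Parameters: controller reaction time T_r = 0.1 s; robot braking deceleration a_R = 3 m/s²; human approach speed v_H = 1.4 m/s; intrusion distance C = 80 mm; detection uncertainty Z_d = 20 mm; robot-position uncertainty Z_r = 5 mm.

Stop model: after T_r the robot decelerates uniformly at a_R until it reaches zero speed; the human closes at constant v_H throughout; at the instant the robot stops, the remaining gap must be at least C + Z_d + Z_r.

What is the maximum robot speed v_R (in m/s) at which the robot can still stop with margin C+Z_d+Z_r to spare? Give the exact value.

v_R_max = 17/10 m/s = 1.7000 m/s

quadratic (1/6)·v² + (17/30)·v + (-289/200) = 0
  disc = (17/30)² − 4·(1/6)·(-289/200) = 289/225 ; √disc = 17/15
  v_R = (−(17/30) + 17/15) / (2·(1/6)) = 17/10 m/s
check:
T_s = v_R/a_R = (17/10)/3 = 0.5667 s
robot in T_r: 1.7000·0.1000 = 0.1700 m
robot covers 1.7000·0.5667 − ½·3.0000·0.5667² = 0.4817 m while stopping
person approaches 1.4000·(0.1000+0.5667) = 0.9333 m
residual clearance needed = 0.0800+0.0200+0.0050 = 0.1050 m
sum ≈ 0.1700+0.4817+0.9333+0.1050 ≈ 1.6900 m = S ✓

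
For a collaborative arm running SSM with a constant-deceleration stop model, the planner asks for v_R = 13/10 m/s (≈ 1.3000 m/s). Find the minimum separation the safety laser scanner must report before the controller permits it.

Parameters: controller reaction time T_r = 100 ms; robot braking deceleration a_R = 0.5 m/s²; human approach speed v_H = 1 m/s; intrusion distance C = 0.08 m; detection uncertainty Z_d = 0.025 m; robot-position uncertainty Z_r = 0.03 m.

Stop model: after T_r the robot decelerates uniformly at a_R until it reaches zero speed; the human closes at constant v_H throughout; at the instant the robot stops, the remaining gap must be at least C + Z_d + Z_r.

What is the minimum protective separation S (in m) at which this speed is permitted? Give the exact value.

T_s = v_R/a_R = (13/10)/(1/2) = 2.6000 s
reaction-phase robot travel = 1.3000·0.1000 = 0.1300 m
robot under decel: 1.3000²/(2·0.5000) = 1.6900 m
human over T_r+T_s: 1.0000·(0.1000+2.6000) = 2.7000 m
residual clearance needed = 0.0800+0.0250+0.0300 = 0.1350 m
S_min ≈ 0.1300+1.6900+2.7000+0.1350  ⇒  S_min = 931/200 m

S_min = 931/200 m = 4.6550 m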